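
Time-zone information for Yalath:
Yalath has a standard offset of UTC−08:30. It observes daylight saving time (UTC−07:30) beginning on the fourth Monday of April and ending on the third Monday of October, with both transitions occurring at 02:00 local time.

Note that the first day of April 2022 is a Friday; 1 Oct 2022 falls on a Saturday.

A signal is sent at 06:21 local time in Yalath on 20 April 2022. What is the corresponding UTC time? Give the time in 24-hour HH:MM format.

14:51

1 April 2022 is a Friday, so the first Monday is April 4 and the fourth is April 25.
1 October 2022 is a Saturday, so the first Monday is October 3 and the third is October 17.
20 April 2022 is outside the daylight-saving period (25 April – 17 October), so Yalath is on standard time, UTC−08:30.
06:21 local + 8h30m = 14:51 UTC.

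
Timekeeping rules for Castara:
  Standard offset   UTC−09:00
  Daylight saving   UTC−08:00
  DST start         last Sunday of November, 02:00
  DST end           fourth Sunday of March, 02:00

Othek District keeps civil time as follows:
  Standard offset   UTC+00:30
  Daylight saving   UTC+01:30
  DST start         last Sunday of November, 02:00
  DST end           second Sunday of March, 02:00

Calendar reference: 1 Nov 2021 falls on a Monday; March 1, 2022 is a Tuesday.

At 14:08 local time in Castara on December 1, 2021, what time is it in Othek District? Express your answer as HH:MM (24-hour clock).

23:38

1 November 2021 is a Monday, so Sundays fall on 7, 14, 21, 28; the last is November 28.
1 March 2022 is a Tuesday, so the first Sunday is March 6 and the fourth is March 27.
Daylight saving runs 28 November 2021 – 27 March 2022; December 1, 2021 is inside that window, so Castara is at UTC−08:00.
14:08 Castara + 8h = 22:08 UTC.
1 November 2021 is a Monday, so Sundays fall on 7, 14, 21, 28; the last is November 28.
1 March 2022 is a Tuesday, so the first Sunday is March 6 and the second is March 13.
At the standard offset (UTC+00:30), 22:08 UTC + 0h30m = 22:38 Othek District standard time.
The standard-time date in Othek District, December 1, 2021, falls between 28 November 2021 and 13 March 2022, so daylight saving is in effect and Othek District is at UTC+01:30.
22:08 UTC + 1h30m = 23:38 Othek District.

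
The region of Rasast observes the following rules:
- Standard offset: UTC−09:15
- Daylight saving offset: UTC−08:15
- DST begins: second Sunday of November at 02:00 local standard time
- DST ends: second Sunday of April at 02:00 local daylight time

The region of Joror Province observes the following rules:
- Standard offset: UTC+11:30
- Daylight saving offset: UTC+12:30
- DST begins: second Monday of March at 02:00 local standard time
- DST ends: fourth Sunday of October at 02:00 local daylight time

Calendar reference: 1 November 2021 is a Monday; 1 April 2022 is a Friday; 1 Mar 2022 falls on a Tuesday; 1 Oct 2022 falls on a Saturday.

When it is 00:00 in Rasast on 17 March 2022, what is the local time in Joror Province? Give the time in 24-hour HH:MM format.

1 November 2021 is a Monday, so the first Sunday is November 7 and the second is November 14.
1 April 2022 is a Friday, so the first Sunday is April 3 and the second is April 10.
17 March 2022 lies within the daylight-saving period (14 November 2021 – 10 April 2022), so Rasast is on daylight time, UTC−08:15.
00:00 Rasast + 8h15m = 08:15 UTC.
1 March 2022 is a Tuesday, so the first Monday is March 7 and the second is March 14.
1 October 2022 is a Saturday, so the first Sunday is October 2 and the fourth is October 23.
At the standard offset (UTC+11:30), 08:15 UTC + 11h30m = 19:45 Joror Province standard time.
The standard-time date in Joror Province, 17 March 2022, falls between 14 March and 23 October, so daylight saving is in effect and Joror Province is at UTC+12:30.
08:15 UTC + 12h30m = 20:45 Joror Province.

20:45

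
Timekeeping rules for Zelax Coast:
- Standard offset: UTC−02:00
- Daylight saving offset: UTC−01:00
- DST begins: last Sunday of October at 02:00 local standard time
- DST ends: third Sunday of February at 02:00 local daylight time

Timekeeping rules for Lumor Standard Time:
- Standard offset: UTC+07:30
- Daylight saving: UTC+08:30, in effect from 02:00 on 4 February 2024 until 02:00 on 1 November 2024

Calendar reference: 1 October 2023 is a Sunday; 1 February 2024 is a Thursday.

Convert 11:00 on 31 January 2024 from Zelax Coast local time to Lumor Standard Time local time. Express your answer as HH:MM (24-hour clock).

1 October 2023 is a Sunday, so Sundays fall on 1, 8, 15, 22, 29; the last is October 29.
1 February 2024 is a Thursday, so the first Sunday is February 4 and the third is February 18.
31 January 2024 lies within the daylight-saving period (29 October 2023 – 18 February 2024), so Zelax Coast is on daylight time, UTC−01:00.
11:00 Zelax Coast + 1h = 12:00 UTC.
At the standard offset (UTC+07:30), 12:00 UTC + 7h30m = 19:30 Lumor Standard Time standard time.
Daylight saving runs 4 February – 1 November; the standard-time date in Lumor Standard Time, 31 January 2024, is outside that window, so Lumor Standard Time is on standard time at UTC+07:30.
12:00 UTC + 7h30m = 19:30 Lumor Standard Time.

19:30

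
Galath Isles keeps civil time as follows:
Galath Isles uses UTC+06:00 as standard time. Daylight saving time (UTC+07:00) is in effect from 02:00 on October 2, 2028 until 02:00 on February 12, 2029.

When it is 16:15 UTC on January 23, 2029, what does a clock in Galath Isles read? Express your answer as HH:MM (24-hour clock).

23:15

At the standard offset (UTC+06:00), 16:15 UTC + 6h = 22:15 Galath Isles standard time.
The standard-time date in Galath Isles, January 23, 2029, falls between 2 October 2028 and 12 February 2029, so daylight saving is in effect and Galath Isles is at UTC+07:00.
16:15 UTC + 7h = 23:15 local.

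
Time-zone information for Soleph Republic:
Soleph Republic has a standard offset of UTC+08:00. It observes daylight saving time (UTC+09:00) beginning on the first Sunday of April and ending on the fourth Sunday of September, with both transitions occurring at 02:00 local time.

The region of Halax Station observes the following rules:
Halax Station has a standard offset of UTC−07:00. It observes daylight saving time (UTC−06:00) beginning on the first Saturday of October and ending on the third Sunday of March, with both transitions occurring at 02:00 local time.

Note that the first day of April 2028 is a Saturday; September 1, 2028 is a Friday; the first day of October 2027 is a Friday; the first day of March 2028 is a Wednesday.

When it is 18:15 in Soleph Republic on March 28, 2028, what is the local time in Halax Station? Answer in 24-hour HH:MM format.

03:15

1 April 2028 is a Saturday, so the first Sunday is April 2.
1 September 2028 is a Friday, so the first Sunday is September 3 and the fourth is September 24.
Daylight saving runs 2 April – 24 September; March 28, 2028 is outside that window, so Soleph Republic is on standard time at UTC+08:00.
18:15 Soleph Republic − 8h = 10:15 UTC.
1 October 2027 is a Friday, so the first Saturday is October 2.
1 March 2028 is a Wednesday, so the first Sunday is March 5 and the third is March 19.
At the standard offset (UTC−07:00), 10:15 UTC − 7h = 03:15 Halax Station standard time.
The standard-time date in Halax Station, March 28, 2028, is outside the daylight-saving period (2 October 2027 – 19 March 2028), so Halax Station is on standard time, UTC−07:00.
10:15 UTC − 7h = 03:15 Halax Station.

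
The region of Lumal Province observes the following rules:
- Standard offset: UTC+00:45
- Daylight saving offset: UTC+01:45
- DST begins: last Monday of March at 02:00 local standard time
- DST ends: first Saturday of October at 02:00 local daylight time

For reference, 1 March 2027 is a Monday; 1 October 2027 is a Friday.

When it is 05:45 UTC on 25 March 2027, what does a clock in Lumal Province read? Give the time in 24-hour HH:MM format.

06:30

1 March 2027 is a Monday, so Mondays fall on 1, 8, 15, 22, 29; the last is March 29.
1 October 2027 is a Friday, so the first Saturday is October 2.
At the standard offset (UTC+00:45), 05:45 UTC + 0h45m = 06:30 Lumal Province standard time.
Daylight saving runs 29 March – 2 October; the standard-time date in Lumal Province, 25 March 2027, is outside that window, so Lumal Province is on standard time at UTC+00:45.
05:45 UTC + 0h45m = 06:30 local.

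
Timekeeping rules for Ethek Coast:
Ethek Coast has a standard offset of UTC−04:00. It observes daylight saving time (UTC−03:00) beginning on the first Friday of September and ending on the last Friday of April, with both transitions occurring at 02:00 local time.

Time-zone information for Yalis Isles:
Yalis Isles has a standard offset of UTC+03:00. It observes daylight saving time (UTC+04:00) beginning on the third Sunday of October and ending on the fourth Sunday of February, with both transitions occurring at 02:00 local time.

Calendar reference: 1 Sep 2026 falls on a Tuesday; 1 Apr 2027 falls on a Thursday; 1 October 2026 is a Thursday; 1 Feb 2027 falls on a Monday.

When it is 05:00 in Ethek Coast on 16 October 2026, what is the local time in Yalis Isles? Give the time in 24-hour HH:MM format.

11:00

1 September 2026 is a Tuesday, so the first Friday is September 4.
1 April 2027 is a Thursday, so Fridays fall on 2, 9, 16, 23, 30; the last is April 30.
16 October 2026 falls between 4 September 2026 and 30 April 2027, so daylight saving is in effect and Ethek Coast is at UTC−03:00.
05:00 Ethek Coast + 3h = 08:00 UTC.
1 October 2026 is a Thursday, so the first Sunday is October 4 and the third is October 18.
1 February 2027 is a Monday, so the first Sunday is February 7 and the fourth is February 28.
At the standard offset (UTC+03:00), 08:00 UTC + 3h = 11:00 Yalis Isles standard time.
The standard-time date in Yalis Isles, 16 October 2026, is outside the daylight-saving period (18 October 2026 – 28 February 2027), so Yalis Isles is on standard time, UTC+03:00.
08:00 UTC + 3h = 11:00 Yalis Isles.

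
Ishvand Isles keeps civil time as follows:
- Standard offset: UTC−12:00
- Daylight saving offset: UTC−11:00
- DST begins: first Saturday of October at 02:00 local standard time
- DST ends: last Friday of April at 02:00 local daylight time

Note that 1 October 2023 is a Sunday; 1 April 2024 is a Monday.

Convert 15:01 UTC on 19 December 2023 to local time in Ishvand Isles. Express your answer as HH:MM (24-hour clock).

1 October 2023 is a Sunday, so the first Saturday is October 7.
1 April 2024 is a Monday, so Fridays fall on 5, 12, 19, 26; the last is April 26.
At the standard offset (UTC−12:00), 15:01 UTC − 12h = 03:01 Ishvand Isles standard time.
The standard-time date in Ishvand Isles, 19 December 2023, lies within the daylight-saving period (7 October 2023 – 26 April 2024), so Ishvand Isles is on daylight time, UTC−11:00.
15:01 UTC − 11h = 04:01 local.

04:01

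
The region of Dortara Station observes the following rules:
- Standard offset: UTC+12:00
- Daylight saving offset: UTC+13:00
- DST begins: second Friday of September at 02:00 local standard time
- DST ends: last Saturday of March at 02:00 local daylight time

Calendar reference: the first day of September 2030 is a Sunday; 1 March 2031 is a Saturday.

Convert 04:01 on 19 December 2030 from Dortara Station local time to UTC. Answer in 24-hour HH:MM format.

15:01

1 September 2030 is a Sunday, so the first Friday is September 6 and the second is September 13.
1 March 2031 is a Saturday, so Saturdays fall on 1, 8, 15, 22, 29; the last is March 29.
19 December 2030 lies within the daylight-saving period (13 September 2030 – 29 March 2031), so Dortara Station is on daylight time, UTC+13:00.
04:01 local − 13h = 15:01 UTC (rolling into the previous day, 18 December 2030).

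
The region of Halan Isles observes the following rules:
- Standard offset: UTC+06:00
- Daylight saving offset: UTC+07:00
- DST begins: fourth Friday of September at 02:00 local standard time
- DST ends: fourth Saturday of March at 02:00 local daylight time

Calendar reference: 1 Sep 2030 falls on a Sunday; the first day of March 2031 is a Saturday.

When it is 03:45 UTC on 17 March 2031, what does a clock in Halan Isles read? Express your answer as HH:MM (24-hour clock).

1 September 2030 is a Sunday, so the first Friday is September 6 and the fourth is September 27.
1 March 2031 is a Saturday, so the first Saturday is March 1 and the fourth is March 22.
At the standard offset (UTC+06:00), 03:45 UTC + 6h = 09:45 Halan Isles standard time.
The standard-time date in Halan Isles, 17 March 2031, lies within the daylight-saving period (27 September 2030 – 22 March 2031), so Halan Isles is on daylight time, UTC+07:00.
03:45 UTC + 7h = 10:45 local.

10:45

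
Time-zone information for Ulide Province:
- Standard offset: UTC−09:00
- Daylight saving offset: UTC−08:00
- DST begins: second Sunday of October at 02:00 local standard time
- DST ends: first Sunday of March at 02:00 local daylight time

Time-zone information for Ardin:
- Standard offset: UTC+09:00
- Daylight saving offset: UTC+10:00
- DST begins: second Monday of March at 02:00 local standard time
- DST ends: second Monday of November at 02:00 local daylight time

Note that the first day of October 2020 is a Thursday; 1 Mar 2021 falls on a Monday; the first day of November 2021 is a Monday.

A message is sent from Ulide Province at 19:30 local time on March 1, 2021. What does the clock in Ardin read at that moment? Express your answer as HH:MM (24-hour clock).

12:30

1 October 2020 is a Thursday, so the first Sunday is October 4 and the second is October 11.
1 March 2021 is a Monday, so the first Sunday is March 7.
March 1, 2021 lies within the daylight-saving period (11 October 2020 – 7 March 2021), so Ulide Province is on daylight time, UTC−08:00.
19:30 Ulide Province + 8h = 03:30 UTC (rolling into the next day, 2 March 2021).
1 March 2021 is a Monday, so the first Monday is March 1 and the second is March 8.
1 November 2021 is a Monday, so the first Monday is November 1 and the second is November 8.
At the standard offset (UTC+09:00), 03:30 UTC + 9h = 12:30 Ardin standard time.
Daylight saving runs 8 March – 8 November; the standard-time date in Ardin, March 2, 2021, is outside that window, so Ardin is on standard time at UTC+09:00.
03:30 UTC + 9h = 12:30 Ardin.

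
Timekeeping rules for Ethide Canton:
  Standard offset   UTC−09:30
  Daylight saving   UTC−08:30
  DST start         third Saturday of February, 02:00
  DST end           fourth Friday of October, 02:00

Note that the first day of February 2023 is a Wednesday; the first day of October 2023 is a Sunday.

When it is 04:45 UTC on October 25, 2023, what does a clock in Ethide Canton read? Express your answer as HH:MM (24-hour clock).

1 February 2023 is a Wednesday, so the first Saturday is February 4 and the third is February 18.
1 October 2023 is a Sunday, so the first Friday is October 6 and the fourth is October 27.
At the standard offset (UTC−09:30), 04:45 UTC − 9h30m = 19:15 Ethide Canton standard time (rolling into the previous day, 24 October 2023).
The standard-time date in Ethide Canton, October 24, 2023, lies within the daylight-saving period (18 February – 27 October), so Ethide Canton is on daylight time, UTC−08:30.
04:45 UTC − 8h30m = 20:15 local (rolling into the previous day, 24 October 2023).

20:15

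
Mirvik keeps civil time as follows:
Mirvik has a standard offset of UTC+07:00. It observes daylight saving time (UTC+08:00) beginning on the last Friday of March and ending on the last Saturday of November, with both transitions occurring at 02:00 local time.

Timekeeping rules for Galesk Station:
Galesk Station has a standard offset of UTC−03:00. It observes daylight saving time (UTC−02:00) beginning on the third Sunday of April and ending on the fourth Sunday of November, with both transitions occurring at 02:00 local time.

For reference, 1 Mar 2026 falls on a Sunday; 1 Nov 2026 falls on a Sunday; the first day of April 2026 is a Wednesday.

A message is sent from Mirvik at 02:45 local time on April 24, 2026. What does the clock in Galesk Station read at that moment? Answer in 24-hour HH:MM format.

1 March 2026 is a Sunday, so Fridays fall on 6, 13, 20, 27; the last is March 27.
1 November 2026 is a Sunday, so Saturdays fall on 7, 14, 21, 28; the last is November 28.
April 24, 2026 lies within the daylight-saving period (27 March – 28 November), so Mirvik is on daylight time, UTC+08:00.
02:45 Mirvik − 8h = 18:45 UTC (rolling into the previous day, 23 April 2026).
1 April 2026 is a Wednesday, so the first Sunday is April 5 and the third is April 19.
1 November 2026 is a Sunday, so the first Sunday is November 1 and the fourth is November 22.
At the standard offset (UTC−03:00), 18:45 UTC − 3h = 15:45 Galesk Station standard time.
The standard-time date in Galesk Station, April 23, 2026, falls between 19 April and 22 November, so daylight saving is in effect and Galesk Station is at UTC−02:00.
18:45 UTC − 2h = 16:45 Galesk Station.

16:45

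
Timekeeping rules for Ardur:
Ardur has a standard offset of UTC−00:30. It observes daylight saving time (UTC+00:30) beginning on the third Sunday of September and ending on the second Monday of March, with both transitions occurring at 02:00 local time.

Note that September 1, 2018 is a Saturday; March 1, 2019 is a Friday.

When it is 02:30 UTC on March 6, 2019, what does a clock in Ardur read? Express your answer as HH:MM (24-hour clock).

1 September 2018 is a Saturday, so the first Sunday is September 2 and the third is September 16.
1 March 2019 is a Friday, so the first Monday is March 4 and the second is March 11.
At the standard offset (UTC−00:30), 02:30 UTC − 0h30m = 02:00 Ardur standard time.
The standard-time date in Ardur, March 6, 2019, lies within the daylight-saving period (16 September 2018 – 11 March 2019), so Ardur is on daylight time, UTC+00:30.
02:30 UTC + 0h30m = 03:00 local.

03:00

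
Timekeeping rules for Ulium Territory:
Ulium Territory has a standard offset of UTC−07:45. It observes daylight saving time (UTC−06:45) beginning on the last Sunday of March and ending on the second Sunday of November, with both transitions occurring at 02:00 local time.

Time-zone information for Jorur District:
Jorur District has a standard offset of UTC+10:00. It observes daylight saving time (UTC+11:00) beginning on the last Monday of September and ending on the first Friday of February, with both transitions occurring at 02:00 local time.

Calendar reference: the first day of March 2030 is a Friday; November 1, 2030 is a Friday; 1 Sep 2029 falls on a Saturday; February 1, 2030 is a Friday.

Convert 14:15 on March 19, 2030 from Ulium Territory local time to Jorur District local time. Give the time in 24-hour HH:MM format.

1 March 2030 is a Friday, so Sundays fall on 3, 10, 17, 24, 31; the last is March 31.
1 November 2030 is a Friday, so the first Sunday is November 3 and the second is November 10.
Daylight saving runs 31 March – 10 November; March 19, 2030 is outside that window, so Ulium Territory is on standard time at UTC−07:45.
14:15 Ulium Territory + 7h45m = 22:00 UTC.
1 September 2029 is a Saturday, so Mondays fall on 3, 10, 17, 24; the last is September 24.
1 February 2030 is a Friday, so the first Friday is February 1.
At the standard offset (UTC+10:00), 22:00 UTC + 10h = 08:00 Jorur District standard time (rolling into the next day, 20 March 2030).
Daylight saving runs 24 September 2029 – 1 February 2030; the standard-time date in Jorur District, March 20, 2030, is outside that window, so Jorur District is on standard time at UTC+10:00.
22:00 UTC + 10h = 08:00 Jorur District (rolling into the next day, 20 March 2030).

08:00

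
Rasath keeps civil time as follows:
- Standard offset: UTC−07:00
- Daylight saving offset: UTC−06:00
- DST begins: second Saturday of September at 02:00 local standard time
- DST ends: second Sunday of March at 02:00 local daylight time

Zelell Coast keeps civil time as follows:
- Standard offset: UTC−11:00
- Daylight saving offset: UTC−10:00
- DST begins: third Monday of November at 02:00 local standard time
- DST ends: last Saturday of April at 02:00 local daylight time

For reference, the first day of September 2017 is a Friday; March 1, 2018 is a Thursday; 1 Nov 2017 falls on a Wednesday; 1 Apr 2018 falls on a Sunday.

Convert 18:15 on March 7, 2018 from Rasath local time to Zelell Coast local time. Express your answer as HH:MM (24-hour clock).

14:15

1 September 2017 is a Friday, so the first Saturday is September 2 and the second is September 9.
1 March 2018 is a Thursday, so the first Sunday is March 4 and the second is March 11.
Daylight saving runs 9 September 2017 – 11 March 2018; March 7, 2018 is inside that window, so Rasath is at UTC−06:00.
18:15 Rasath + 6h = 00:15 UTC (rolling into the next day, 8 March 2018).
1 November 2017 is a Wednesday, so the first Monday is November 6 and the third is November 20.
1 April 2018 is a Sunday, so Saturdays fall on 7, 14, 21, 28; the last is April 28.
At the standard offset (UTC−11:00), 00:15 UTC − 11h = 13:15 Zelell Coast standard time (rolling into the previous day, 7 March 2018).
The standard-time date in Zelell Coast, March 7, 2018, lies within the daylight-saving period (20 November 2017 – 28 April 2018), so Zelell Coast is on daylight time, UTC−10:00.
00:15 UTC − 10h = 14:15 Zelell Coast (rolling into the previous day, 7 March 2018).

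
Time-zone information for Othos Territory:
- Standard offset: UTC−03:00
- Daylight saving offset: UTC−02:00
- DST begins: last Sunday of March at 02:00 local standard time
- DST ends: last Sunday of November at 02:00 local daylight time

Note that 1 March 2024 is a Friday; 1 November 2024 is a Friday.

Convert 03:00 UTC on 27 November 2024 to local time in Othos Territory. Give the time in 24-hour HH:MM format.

1 March 2024 is a Friday, so Sundays fall on 3, 10, 17, 24, 31; the last is March 31.
1 November 2024 is a Friday, so Sundays fall on 3, 10, 17, 24; the last is November 24.
At the standard offset (UTC−03:00), 03:00 UTC − 3h = 00:00 Othos Territory standard time.
The standard-time date in Othos Territory, 27 November 2024, is outside the daylight-saving period (31 March – 24 November), so Othos Territory is on standard time, UTC−03:00.
03:00 UTC − 3h = 00:00 local.

00:00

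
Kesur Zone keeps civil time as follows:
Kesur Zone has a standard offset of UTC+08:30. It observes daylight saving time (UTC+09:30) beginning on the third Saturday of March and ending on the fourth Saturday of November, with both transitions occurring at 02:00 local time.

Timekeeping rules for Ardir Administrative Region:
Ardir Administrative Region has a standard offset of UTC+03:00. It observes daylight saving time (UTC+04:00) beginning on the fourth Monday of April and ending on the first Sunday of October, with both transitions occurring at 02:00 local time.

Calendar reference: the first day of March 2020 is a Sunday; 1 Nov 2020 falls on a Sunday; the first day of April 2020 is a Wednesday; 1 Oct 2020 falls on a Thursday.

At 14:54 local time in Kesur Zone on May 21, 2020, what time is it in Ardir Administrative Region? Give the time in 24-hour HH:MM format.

09:24

1 March 2020 is a Sunday, so the first Saturday is March 7 and the third is March 21.
1 November 2020 is a Sunday, so the first Saturday is November 7 and the fourth is November 28.
May 21, 2020 falls between 21 March and 28 November, so daylight saving is in effect and Kesur Zone is at UTC+09:30.
14:54 Kesur Zone − 9h30m = 05:24 UTC.
1 April 2020 is a Wednesday, so the first Monday is April 6 and the fourth is April 27.
1 October 2020 is a Thursday, so the first Sunday is October 4.
At the standard offset (UTC+03:00), 05:24 UTC + 3h = 08:24 Ardir Administrative Region standard time.
The standard-time date in Ardir Administrative Region, May 21, 2020, falls between 27 April and 4 October, so daylight saving is in effect and Ardir Administrative Region is at UTC+04:00.
05:24 UTC + 4h = 09:24 Ardir Administrative Region.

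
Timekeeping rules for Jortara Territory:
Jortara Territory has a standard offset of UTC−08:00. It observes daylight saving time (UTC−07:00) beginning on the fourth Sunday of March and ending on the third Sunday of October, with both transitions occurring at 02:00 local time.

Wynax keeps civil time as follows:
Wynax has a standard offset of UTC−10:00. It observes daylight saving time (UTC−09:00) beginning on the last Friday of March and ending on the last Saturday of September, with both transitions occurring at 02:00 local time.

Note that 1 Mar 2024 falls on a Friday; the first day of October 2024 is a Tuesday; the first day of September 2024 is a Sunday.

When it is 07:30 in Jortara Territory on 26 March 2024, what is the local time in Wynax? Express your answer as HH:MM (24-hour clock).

04:30

1 March 2024 is a Friday, so the first Sunday is March 3 and the fourth is March 24.
1 October 2024 is a Tuesday, so the first Sunday is October 6 and the third is October 20.
26 March 2024 lies within the daylight-saving period (24 March – 20 October), so Jortara Territory is on daylight time, UTC−07:00.
07:30 Jortara Territory + 7h = 14:30 UTC.
1 March 2024 is a Friday, so Fridays fall on 1, 8, 15, 22, 29; the last is March 29.
1 September 2024 is a Sunday, so Saturdays fall on 7, 14, 21, 28; the last is September 28.
At the standard offset (UTC−10:00), 14:30 UTC − 10h = 04:30 Wynax standard time.
Daylight saving runs 29 March – 28 September; the standard-time date in Wynax, 26 March 2024, is outside that window, so Wynax is on standard time at UTC−10:00.
14:30 UTC − 10h = 04:30 Wynax.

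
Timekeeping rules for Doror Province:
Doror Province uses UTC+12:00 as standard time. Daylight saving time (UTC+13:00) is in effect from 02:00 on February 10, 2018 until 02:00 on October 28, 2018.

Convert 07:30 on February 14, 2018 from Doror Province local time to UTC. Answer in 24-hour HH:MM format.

February 14, 2018 lies within the daylight-saving period (10 February – 28 October), so Doror Province is on daylight time, UTC+13:00.
07:30 local − 13h = 18:30 UTC (rolling into the previous day, 13 February 2018).

18:30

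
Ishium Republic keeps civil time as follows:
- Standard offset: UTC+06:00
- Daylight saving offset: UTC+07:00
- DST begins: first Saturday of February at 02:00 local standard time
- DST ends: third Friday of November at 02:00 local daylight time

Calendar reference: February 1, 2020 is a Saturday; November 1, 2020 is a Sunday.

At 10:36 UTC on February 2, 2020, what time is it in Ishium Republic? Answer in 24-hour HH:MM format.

17:36

1 February 2020 is a Saturday, so the first Saturday is February 1.
1 November 2020 is a Sunday, so the first Friday is November 6 and the third is November 20.
At the standard offset (UTC+06:00), 10:36 UTC + 6h = 16:36 Ishium Republic standard time.
The standard-time date in Ishium Republic, February 2, 2020, lies within the daylight-saving period (1 February – 20 November), so Ishium Republic is on daylight time, UTC+07:00.
10:36 UTC + 7h = 17:36 local.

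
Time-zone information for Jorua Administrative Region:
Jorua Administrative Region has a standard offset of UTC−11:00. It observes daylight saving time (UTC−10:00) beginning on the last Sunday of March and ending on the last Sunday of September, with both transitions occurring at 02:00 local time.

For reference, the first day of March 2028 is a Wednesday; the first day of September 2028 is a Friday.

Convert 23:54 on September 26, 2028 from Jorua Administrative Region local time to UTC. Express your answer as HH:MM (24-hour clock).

10:54

1 March 2028 is a Wednesday, so Sundays fall on 5, 12, 19, 26; the last is March 26.
1 September 2028 is a Friday, so Sundays fall on 3, 10, 17, 24; the last is September 24.
September 26, 2028 is outside the daylight-saving period (26 March – 24 September), so Jorua Administrative Region is on standard time, UTC−11:00.
23:54 local + 11h = 10:54 UTC (rolling into the next day, 27 September 2028).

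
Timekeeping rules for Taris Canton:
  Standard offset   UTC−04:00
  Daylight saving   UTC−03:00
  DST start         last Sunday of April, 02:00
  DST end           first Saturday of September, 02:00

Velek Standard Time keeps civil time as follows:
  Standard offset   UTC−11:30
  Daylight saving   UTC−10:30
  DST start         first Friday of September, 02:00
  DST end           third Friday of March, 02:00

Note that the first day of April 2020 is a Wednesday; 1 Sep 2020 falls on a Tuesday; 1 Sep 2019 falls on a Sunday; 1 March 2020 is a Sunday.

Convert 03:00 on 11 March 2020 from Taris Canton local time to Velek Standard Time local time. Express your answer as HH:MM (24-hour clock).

20:30

1 April 2020 is a Wednesday, so Sundays fall on 5, 12, 19, 26; the last is April 26.
1 September 2020 is a Tuesday, so the first Saturday is September 5.
11 March 2020 is outside the daylight-saving period (26 April – 5 September), so Taris Canton is on standard time, UTC−04:00.
03:00 Taris Canton + 4h = 07:00 UTC.
1 September 2019 is a Sunday, so the first Friday is September 6.
1 March 2020 is a Sunday, so the first Friday is March 6 and the third is March 20.
At the standard offset (UTC−11:30), 07:00 UTC − 11h30m = 19:30 Velek Standard Time standard time (rolling into the previous day, 10 March 2020).
The standard-time date in Velek Standard Time, 10 March 2020, falls between 6 September 2019 and 20 March 2020, so daylight saving is in effect and Velek Standard Time is at UTC−10:30.
07:00 UTC − 10h30m = 20:30 Velek Standard Time (rolling into the previous day, 10 March 2020).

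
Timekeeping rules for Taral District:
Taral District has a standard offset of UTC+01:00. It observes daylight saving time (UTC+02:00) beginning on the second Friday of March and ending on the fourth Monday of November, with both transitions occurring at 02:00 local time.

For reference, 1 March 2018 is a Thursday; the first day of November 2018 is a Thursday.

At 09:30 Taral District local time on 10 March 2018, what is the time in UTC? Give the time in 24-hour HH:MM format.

1 March 2018 is a Thursday, so the first Friday is March 2 and the second is March 9.
1 November 2018 is a Thursday, so the first Monday is November 5 and the fourth is November 26.
10 March 2018 falls between 9 March and 26 November, so daylight saving is in effect and Taral District is at UTC+02:00.
09:30 local − 2h = 07:30 UTC.

07:30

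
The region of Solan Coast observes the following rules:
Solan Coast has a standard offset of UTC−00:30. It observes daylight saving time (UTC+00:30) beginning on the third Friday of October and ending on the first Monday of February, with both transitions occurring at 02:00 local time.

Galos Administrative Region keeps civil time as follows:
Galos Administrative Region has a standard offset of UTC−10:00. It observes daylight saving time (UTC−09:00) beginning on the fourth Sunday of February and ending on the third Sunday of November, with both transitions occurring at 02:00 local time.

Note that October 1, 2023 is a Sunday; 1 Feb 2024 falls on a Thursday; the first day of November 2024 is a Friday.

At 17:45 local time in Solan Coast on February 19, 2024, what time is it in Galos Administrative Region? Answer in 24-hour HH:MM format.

08:15

1 October 2023 is a Sunday, so the first Friday is October 6 and the third is October 20.
1 February 2024 is a Thursday, so the first Monday is February 5.
February 19, 2024 is outside the daylight-saving period (20 October 2023 – 5 February 2024), so Solan Coast is on standard time, UTC−00:30.
17:45 Solan Coast + 0h30m = 18:15 UTC.
1 February 2024 is a Thursday, so the first Sunday is February 4 and the fourth is February 25.
1 November 2024 is a Friday, so the first Sunday is November 3 and the third is November 17.
At the standard offset (UTC−10:00), 18:15 UTC − 10h = 08:15 Galos Administrative Region standard time.
The standard-time date in Galos Administrative Region, February 19, 2024, does not fall between 25 February and 17 November, so daylight saving is not in effect and Galos Administrative Region is at UTC−10:00.
18:15 UTC − 10h = 08:15 Galos Administrative Region.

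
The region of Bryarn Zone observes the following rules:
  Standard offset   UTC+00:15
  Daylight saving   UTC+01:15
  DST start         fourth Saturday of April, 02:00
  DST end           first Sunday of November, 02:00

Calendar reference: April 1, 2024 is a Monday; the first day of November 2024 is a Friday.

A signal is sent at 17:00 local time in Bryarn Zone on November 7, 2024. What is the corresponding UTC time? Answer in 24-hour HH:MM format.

16:45

1 April 2024 is a Monday, so the first Saturday is April 6 and the fourth is April 27.
1 November 2024 is a Friday, so the first Sunday is November 3.
November 7, 2024 is outside the daylight-saving period (27 April – 3 November), so Bryarn Zone is on standard time, UTC+00:15.
17:00 local − 0h15m = 16:45 UTC.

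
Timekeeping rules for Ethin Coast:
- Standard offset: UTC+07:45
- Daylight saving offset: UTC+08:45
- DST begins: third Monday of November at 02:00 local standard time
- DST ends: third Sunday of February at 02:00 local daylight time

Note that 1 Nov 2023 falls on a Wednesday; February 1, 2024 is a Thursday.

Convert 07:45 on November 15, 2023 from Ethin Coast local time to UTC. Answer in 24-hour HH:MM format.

00:00

1 November 2023 is a Wednesday, so the first Monday is November 6 and the third is November 20.
1 February 2024 is a Thursday, so the first Sunday is February 4 and the third is February 18.
November 15, 2023 does not fall between 20 November 2023 and 18 February 2024, so daylight saving is not in effect and Ethin Coast is at UTC+07:45.
07:45 local − 7h45m = 00:00 UTC.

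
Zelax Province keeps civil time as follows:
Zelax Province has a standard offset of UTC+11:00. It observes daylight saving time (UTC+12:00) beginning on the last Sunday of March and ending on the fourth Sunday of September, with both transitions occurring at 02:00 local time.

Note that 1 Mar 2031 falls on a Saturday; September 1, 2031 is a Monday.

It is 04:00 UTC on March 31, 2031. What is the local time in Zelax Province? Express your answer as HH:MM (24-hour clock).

16:00

1 March 2031 is a Saturday, so Sundays fall on 2, 9, 16, 23, 30; the last is March 30.
1 September 2031 is a Monday, so the first Sunday is September 7 and the fourth is September 28.
At the standard offset (UTC+11:00), 04:00 UTC + 11h = 15:00 Zelax Province standard time.
The standard-time date in Zelax Province, March 31, 2031, falls between 30 March and 28 September, so daylight saving is in effect and Zelax Province is at UTC+12:00.
04:00 UTC + 12h = 16:00 local.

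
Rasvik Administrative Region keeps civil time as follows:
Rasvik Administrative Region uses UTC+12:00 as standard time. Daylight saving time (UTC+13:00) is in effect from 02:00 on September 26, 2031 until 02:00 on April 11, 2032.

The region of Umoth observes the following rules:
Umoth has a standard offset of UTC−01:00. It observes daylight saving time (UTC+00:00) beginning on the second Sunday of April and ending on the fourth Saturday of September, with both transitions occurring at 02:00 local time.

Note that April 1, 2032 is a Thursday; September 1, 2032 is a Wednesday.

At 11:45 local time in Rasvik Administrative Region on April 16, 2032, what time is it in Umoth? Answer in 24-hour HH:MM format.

23:45

April 16, 2032 does not fall between 26 September 2031 and 11 April 2032, so daylight saving is not in effect and Rasvik Administrative Region is at UTC+12:00.
11:45 Rasvik Administrative Region − 12h = 23:45 UTC (rolling into the previous day, 15 April 2032).
1 April 2032 is a Thursday, so the first Sunday is April 4 and the second is April 11.
1 September 2032 is a Wednesday, so the first Saturday is September 4 and the fourth is September 25.
At the standard offset (UTC−01:00), 23:45 UTC − 1h = 22:45 Umoth standard time.
The standard-time date in Umoth, April 15, 2032, lies within the daylight-saving period (11 April – 25 September), so Umoth is on daylight time, UTC+00:00.
23:45 UTC + 0h = 23:45 Umoth.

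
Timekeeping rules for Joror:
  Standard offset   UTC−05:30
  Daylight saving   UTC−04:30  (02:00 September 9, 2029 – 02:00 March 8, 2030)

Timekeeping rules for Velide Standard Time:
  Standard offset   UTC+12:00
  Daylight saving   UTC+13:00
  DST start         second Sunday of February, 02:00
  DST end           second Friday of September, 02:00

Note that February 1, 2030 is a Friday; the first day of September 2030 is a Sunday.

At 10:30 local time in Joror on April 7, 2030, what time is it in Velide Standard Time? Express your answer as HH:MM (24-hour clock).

April 7, 2030 does not fall between 9 September 2029 and 8 March 2030, so daylight saving is not in effect and Joror is at UTC−05:30.
10:30 Joror + 5h30m = 16:00 UTC.
1 February 2030 is a Friday, so the first Sunday is February 3 and the second is February 10.
1 September 2030 is a Sunday, so the first Friday is September 6 and the second is September 13.
At the standard offset (UTC+12:00), 16:00 UTC + 12h = 04:00 Velide Standard Time standard time (rolling into the next day, 8 April 2030).
Daylight saving runs 10 February – 13 September; the standard-time date in Velide Standard Time, April 8, 2030, is inside that window, so Velide Standard Time is at UTC+13:00.
16:00 UTC + 13h = 05:00 Velide Standard Time (rolling into the next day, 8 April 2030).

05:00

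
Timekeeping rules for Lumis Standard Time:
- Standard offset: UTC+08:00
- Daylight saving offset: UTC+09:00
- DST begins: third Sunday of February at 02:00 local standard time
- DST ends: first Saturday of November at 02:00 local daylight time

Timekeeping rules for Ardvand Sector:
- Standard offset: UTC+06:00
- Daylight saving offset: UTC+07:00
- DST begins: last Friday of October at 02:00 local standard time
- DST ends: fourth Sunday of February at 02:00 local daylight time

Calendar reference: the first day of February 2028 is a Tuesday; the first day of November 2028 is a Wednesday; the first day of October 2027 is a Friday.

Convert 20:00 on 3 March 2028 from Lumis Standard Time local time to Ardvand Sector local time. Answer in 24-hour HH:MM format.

17:00

1 February 2028 is a Tuesday, so the first Sunday is February 6 and the third is February 20.
1 November 2028 is a Wednesday, so the first Saturday is November 4.
Daylight saving runs 20 February – 4 November; 3 March 2028 is inside that window, so Lumis Standard Time is at UTC+09:00.
20:00 Lumis Standard Time − 9h = 11:00 UTC.
1 October 2027 is a Friday, so Fridays fall on 1, 8, 15, 22, 29; the last is October 29.
1 February 2028 is a Tuesday, so the first Sunday is February 6 and the fourth is February 27.
At the standard offset (UTC+06:00), 11:00 UTC + 6h = 17:00 Ardvand Sector standard time.
Daylight saving runs 29 October 2027 – 27 February 2028; the standard-time date in Ardvand Sector, 3 March 2028, is outside that window, so Ardvand Sector is on standard time at UTC+06:00.
11:00 UTC + 6h = 17:00 Ardvand Sector.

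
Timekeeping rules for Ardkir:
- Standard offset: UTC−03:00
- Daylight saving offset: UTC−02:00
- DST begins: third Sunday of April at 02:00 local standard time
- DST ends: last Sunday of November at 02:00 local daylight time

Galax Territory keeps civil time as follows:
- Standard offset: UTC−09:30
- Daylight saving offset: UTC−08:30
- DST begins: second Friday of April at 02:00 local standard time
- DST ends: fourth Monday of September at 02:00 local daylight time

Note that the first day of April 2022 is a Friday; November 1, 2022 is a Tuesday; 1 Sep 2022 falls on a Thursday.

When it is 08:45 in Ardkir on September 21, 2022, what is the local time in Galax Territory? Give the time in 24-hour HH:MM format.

1 April 2022 is a Friday, so the first Sunday is April 3 and the third is April 17.
1 November 2022 is a Tuesday, so Sundays fall on 6, 13, 20, 27; the last is November 27.
September 21, 2022 falls between 17 April and 27 November, so daylight saving is in effect and Ardkir is at UTC−02:00.
08:45 Ardkir + 2h = 10:45 UTC.
1 April 2022 is a Friday, so the first Friday is April 1 and the second is April 8.
1 September 2022 is a Thursday, so the first Monday is September 5 and the fourth is September 26.
At the standard offset (UTC−09:30), 10:45 UTC − 9h30m = 01:15 Galax Territory standard time.
The standard-time date in Galax Territory, September 21, 2022, falls between 8 April and 26 September, so daylight saving is in effect and Galax Territory is at UTC−08:30.
10:45 UTC − 8h30m = 02:15 Galax Territory.

02:15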